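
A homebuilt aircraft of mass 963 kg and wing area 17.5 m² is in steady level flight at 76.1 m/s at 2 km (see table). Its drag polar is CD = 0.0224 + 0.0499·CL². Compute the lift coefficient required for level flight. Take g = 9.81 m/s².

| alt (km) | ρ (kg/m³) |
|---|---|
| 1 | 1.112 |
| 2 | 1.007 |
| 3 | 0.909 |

CL = 0.185

At 2 km, from the table: ρ = 1.007 kg/m³.
Weight W = mg = 963 × 9.81 = 9447 N; in level flight L = W.
Dynamic pressure q = 0.5 × 1.007 × 76.1² = 2916 Pa.
CL = W/(q·S) = 9447 / (2916 × 17.5) = 0.1851.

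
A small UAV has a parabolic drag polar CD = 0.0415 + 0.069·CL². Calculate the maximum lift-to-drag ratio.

(L/D)max = 9.34

For CD = CD0 + K·CL², (L/D)max occurs at CL* = √(CD0/K) and equals 1/(2√(K·CD0)).
(L/D)max = 1/(2√(0.069 × 0.0415)) = 1/(2 × 0.05351) = 9.34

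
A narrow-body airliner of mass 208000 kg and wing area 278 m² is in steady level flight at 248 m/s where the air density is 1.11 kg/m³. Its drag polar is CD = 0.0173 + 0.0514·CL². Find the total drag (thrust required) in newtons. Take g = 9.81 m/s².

Level flight ⇒ L = W = m·g = 208000 × 9.81 = 2.0405×10^6 N.
Dynamic pressure q = 0.5 × 1.11 × 248² = 34130 Pa.
Required CL = L/(qS) = 2.0405×10^6/(34130·278) = 0.215.
CD = 0.0173 + 0.0514 × 0.215² = 0.01968.
D = q·S·CD = 34130 × 278 × 0.01968 = 1.867×10^5 N

D = 1.87×10^5 N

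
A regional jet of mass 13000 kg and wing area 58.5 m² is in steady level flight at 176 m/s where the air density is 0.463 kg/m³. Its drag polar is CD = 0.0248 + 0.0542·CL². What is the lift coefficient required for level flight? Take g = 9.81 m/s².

CL = 0.304

Level flight ⇒ L = W = m·g = 13000 × 9.81 = 1.2753×10^5 N.
q = ½ρv² = ½ × 0.463 × 176² = 7171 Pa.
CL = 2W/(ρv²S) = 2×1.2753×10^5/(0.463×176²×58.5) = 0.304.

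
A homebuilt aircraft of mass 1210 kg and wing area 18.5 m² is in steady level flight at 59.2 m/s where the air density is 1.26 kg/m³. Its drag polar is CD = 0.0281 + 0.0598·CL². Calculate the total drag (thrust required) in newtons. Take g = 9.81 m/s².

D = 1350 N

Weight W = mg = 1210 × 9.81 = 11870 N; in level flight L = W.
Dynamic pressure q = 0.5 × 1.26 × 59.2² = 2208 Pa.
CL = 2W/(ρv²S) = 2×11870/(1.26×59.2²×18.5) = 0.2906.
CD = 0.0281 + 0.0598 × 0.2906² = 0.03315.
D = q·S·CD = 2208 × 18.5 × 0.03315 = 1354 N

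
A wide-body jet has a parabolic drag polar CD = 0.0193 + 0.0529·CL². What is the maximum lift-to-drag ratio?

(L/D)max = 15.6

For CD = CD0 + K·CL², (L/D)max occurs at CL* = √(CD0/K) and equals 1/(2√(K·CD0)).
(L/D)max = 1/(2√(0.0529 × 0.0193)) = 1/(2 × 0.03195) = 15.6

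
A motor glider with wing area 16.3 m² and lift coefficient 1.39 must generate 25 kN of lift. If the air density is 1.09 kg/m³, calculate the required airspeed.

v = 45 m/s

L = ½ρv²S·CL ⇒ v = √(2L/(ρ·S·CL))
v = √(2 × 25000 / (1.09 × 16.3 × 1.39)) = √2025 = 45 m/s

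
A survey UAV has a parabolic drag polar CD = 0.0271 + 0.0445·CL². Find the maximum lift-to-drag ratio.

For CD = CD0 + K·CL², (L/D)max occurs at CL* = √(CD0/K) and equals 1/(2√(K·CD0)).
(L/D)max = 1/(2√(0.0445 × 0.0271)) = 1/(2 × 0.03473) = 14.4

(L/D)max = 14.4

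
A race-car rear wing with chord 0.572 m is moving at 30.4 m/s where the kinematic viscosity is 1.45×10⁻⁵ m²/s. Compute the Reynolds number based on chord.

Re = 1.2×10^6

Re = v·c/ν = 30.4 × 0.572 / (1.45×10⁻⁵) = 1.2×10^6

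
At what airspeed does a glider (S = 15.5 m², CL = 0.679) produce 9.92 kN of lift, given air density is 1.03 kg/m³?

L = ½ρv²S·CL ⇒ v = √(2L/(ρ·S·CL))
v = √(2 × 9920 / (1.03 × 15.5 × 0.679)) = √1830 = 42.8 m/s

v = 42.8 m/s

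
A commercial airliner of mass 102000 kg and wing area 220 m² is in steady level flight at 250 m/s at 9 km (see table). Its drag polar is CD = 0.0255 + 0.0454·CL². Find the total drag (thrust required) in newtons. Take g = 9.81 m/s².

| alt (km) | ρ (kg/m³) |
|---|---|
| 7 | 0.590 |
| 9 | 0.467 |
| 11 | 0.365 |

At 9 km, from the table: ρ = 0.467 kg/m³.
In steady level flight, lift balances weight: W = mg = 102000 × 9.81 = 1.0006×10^6 N.
q = ½ρv² = ½ × 0.467 × 250² = 14590 Pa.
CL = W/(q·S) = 1.0006×10^6 / (14590 × 220) = 0.3117.
CD = 0.0255 + 0.0454 × 0.3117² = 0.02991.
D = q·S·CD = 14590 × 220 × 0.02991 = 96030 N

D = 96000 N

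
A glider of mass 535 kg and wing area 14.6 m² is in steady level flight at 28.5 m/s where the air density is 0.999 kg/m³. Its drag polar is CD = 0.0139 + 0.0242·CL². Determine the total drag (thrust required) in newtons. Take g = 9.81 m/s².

D = 195 N

Weight W = mg = 535 × 9.81 = 5248.4 N; in level flight L = W.
q = ½ρv² = ½ × 0.999 × 28.5² = 405.7 Pa.
CL = 2W/(ρv²S) = 2×5248.4/(0.999×28.5²×14.6) = 0.886.
CD = 0.0139 + 0.0242 × 0.886² = 0.0329.
D = q·S·CD = 405.7 × 14.6 × 0.0329 = 194.9 N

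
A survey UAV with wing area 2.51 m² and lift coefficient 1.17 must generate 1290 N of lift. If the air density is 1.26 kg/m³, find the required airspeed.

v = 26.4 m/s

L = ½ρv²S·CL ⇒ v = √(2L/(ρ·S·CL))
v = √(2 × 1290 / (1.26 × 2.51 × 1.17)) = √697.3 = 26.4 m/s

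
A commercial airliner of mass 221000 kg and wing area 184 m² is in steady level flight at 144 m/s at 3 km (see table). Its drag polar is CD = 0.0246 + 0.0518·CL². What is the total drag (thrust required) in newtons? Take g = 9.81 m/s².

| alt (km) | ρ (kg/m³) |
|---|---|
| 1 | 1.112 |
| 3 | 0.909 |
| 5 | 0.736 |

At 3 km, from the table: ρ = 0.909 kg/m³.
Weight W = mg = 221000 × 9.81 = 2.168×10^6 N; in level flight L = W.
Dynamic pressure q = 0.5 × 0.909 × 144² = 9425 Pa.
CL = 2W/(ρv²S) = 2×2.168×10^6/(0.909×144²×184) = 1.25.
CD = 0.0246 + 0.0518 × 1.25² = 0.1056.
D = q·S·CD = 9425 × 184 × 0.1056 = 1.831×10^5 N

D = 1.83×10^5 N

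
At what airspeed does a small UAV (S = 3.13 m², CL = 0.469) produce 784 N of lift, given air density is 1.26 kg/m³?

v = 29.1 m/s

L = ½ρv²S·CL ⇒ v = √(2L/(ρ·S·CL))
v = √(2 × 784 / (1.26 × 3.13 × 0.469)) = √847.7 = 29.1 m/s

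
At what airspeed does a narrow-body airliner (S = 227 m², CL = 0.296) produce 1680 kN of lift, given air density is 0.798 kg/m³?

L = ½ρv²S·CL ⇒ v = √(2L/(ρ·S·CL))
v = √(2 × 1.68×10^6 / (0.798 × 227 × 0.296)) = √62660 = 250 m/s

v = 250 m/s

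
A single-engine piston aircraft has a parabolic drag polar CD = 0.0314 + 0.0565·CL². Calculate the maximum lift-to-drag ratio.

(L/D)max = 11.9

For CD = CD0 + K·CL², (L/D)max occurs at CL* = √(CD0/K) and equals 1/(2√(K·CD0)).
(L/D)max = 1/(2√(0.0565 × 0.0314)) = 1/(2 × 0.04212) = 11.9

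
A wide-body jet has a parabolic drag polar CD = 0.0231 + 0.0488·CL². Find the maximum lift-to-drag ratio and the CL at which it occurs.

For CD = CD0 + K·CL², (L/D)max occurs at CL* = √(CD0/K) and equals 1/(2√(K·CD0)).
(L/D)max = 1/(2√(0.0488 × 0.0231)) = 1/(2 × 0.03357) = 14.9
CL* = √(0.0231/0.0488) = 0.688

(L/D)max = 14.9, at CL = 0.688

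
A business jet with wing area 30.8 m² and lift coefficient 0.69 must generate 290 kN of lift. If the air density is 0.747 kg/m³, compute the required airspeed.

L = ½ρv²S·CL ⇒ v = √(2L/(ρ·S·CL))
v = √(2 × 2.9×10^5 / (0.747 × 30.8 × 0.69)) = √36530 = 191 m/s

v = 191 m/s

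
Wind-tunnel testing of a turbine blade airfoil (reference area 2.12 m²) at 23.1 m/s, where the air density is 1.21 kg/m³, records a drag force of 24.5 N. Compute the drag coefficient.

CD = 0.0358

From D = ½ρv²S·CD, rearranging gives CD = 2D/(ρv²S).
CD = 2 × 24.5 / (1.21 × 23.1² × 2.12) = 0.0358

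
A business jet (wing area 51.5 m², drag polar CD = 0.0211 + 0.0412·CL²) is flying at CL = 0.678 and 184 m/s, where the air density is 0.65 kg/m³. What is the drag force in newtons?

CD = 0.0211 + 0.0412 × 0.678² = 0.04004
D = ½ρv²S·CD = ½ × 0.65 × 184² × 51.5 × 0.04004 = 22700 N

D = 22700 N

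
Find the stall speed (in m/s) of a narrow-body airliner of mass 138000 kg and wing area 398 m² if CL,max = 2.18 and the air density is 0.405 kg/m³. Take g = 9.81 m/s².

V_stall = 87.8 m/s

Stall occurs when L = W at CL,max. W = mg = 138000 × 9.81 = 1.354×10^6 N.
From L = ½ρV²S·CL,max = W: V_stall = √(2W/(ρSCL,max)) = √(2·1.354×10^6/(0.405·398·2.18))
V_stall = √7705 = 87.8 m/s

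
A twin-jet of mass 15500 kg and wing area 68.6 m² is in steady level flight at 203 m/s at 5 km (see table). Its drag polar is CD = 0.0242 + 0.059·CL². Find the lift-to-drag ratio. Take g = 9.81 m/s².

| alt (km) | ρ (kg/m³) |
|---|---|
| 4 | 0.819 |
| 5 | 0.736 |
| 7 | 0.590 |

At 5 km, from the table: ρ = 0.736 kg/m³.
In steady level flight, lift balances weight: W = mg = 15500 × 9.81 = 1.5206×10^5 N.
q = ½ρv² = ½ × 0.736 × 203² = 15160 Pa.
CL = W/(q·S) = 1.5206×10^5 / (15160 × 68.6) = 0.1462.
CD = 0.0242 + 0.059 × 0.1462² = 0.02546.
L/D = CL/CD = 0.1462 / 0.02546 = 5.74

L/D = 5.74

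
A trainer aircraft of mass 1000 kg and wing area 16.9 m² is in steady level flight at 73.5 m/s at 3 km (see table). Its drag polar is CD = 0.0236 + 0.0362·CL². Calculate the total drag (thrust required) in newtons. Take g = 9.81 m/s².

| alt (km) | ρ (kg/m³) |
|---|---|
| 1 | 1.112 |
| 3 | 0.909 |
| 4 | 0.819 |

D = 1060 N

At 3 km, from the table: ρ = 0.909 kg/m³.
Level flight ⇒ L = W = m·g = 1000 × 9.81 = 9810 N.
Dynamic pressure q = 0.5 × 0.909 × 73.5² = 2455 Pa.
CL = 2W/(ρv²S) = 2×9810/(0.909×73.5²×16.9) = 0.2364.
CD = 0.0236 + 0.0362 × 0.2364² = 0.02562.
D = q·S·CD = 2455 × 16.9 × 0.02562 = 1063 N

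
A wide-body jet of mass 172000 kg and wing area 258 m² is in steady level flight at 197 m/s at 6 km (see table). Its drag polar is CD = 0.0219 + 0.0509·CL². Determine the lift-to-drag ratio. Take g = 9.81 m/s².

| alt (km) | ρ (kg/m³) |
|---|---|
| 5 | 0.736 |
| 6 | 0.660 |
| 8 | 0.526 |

L/D = 14.5

At 6 km, from the table: ρ = 0.660 kg/m³.
In steady level flight, lift balances weight: W = mg = 172000 × 9.81 = 1.6873×10^6 N.
q = ½ρv² = ½ × 0.66 × 197² = 12810 Pa.
CL = W/(q·S) = 1.6873×10^6 / (12810 × 258) = 0.5107.
CD = 0.0219 + 0.0509 × 0.5107² = 0.03517.
L/D = CL/CD = 0.5107 / 0.03517 = 14.5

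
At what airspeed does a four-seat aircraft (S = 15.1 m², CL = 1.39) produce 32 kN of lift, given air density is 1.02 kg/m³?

L = ½ρv²S·CL ⇒ v = √(2L/(ρ·S·CL))
v = √(2 × 32000 / (1.02 × 15.1 × 1.39)) = √2989 = 54.7 m/s

v = 54.7 m/s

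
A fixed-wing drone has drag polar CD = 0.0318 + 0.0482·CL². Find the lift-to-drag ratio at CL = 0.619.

L/D = 12.3

CD = 0.0318 + 0.0482 × 0.619² = 0.05027
L/D = CL/CD = 0.619 / 0.05027 = 12.3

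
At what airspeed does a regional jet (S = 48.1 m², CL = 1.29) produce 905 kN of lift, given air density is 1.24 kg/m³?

L = ½ρv²S·CL ⇒ v = √(2L/(ρ·S·CL))
v = √(2 × 9.05×10^5 / (1.24 × 48.1 × 1.29)) = √23520 = 153 m/s

v = 153 m/s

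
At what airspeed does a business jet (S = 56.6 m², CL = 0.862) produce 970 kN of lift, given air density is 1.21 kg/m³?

v = 181 m/s

L = ½ρv²S·CL ⇒ v = √(2L/(ρ·S·CL))
v = √(2 × 9.7×10^5 / (1.21 × 56.6 × 0.862)) = √32860 = 181 m/s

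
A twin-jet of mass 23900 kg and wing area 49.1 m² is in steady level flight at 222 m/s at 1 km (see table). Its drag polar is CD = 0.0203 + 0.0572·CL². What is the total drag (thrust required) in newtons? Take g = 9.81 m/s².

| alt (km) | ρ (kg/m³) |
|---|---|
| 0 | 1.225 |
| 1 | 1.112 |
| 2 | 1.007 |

At 1 km, from the table: ρ = 1.112 kg/m³.
Weight W = mg = 23900 × 9.81 = 2.3446×10^5 N; in level flight L = W.
Dynamic pressure q = 0.5 × 1.112 × 222² = 27400 Pa.
CL = W/(q·S) = 2.3446×10^5 / (27400 × 49.1) = 0.1743.
CD = 0.0203 + 0.0572 × 0.1743² = 0.02204.
D = q·S·CD = 27400 × 49.1 × 0.02204 = 29650 N

D = 29600 N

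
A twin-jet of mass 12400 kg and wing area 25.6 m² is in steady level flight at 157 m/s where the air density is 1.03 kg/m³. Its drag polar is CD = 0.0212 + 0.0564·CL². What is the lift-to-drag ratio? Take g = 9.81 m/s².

Weight W = mg = 12400 × 9.81 = 1.2164×10^5 N; in level flight L = W.
Dynamic pressure q = 0.5 × 1.03 × 157² = 12690 Pa.
CL = 2W/(ρv²S) = 2×1.2164×10^5/(1.03×157²×25.6) = 0.3743.
CD = 0.0212 + 0.0564 × 0.3743² = 0.0291.
L/D = CL/CD = 0.3743 / 0.0291 = 12.9

L/D = 12.9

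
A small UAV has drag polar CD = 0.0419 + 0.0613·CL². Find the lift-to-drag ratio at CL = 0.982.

CD = 0.0419 + 0.0613 × 0.982² = 0.101
L/D = CL/CD = 0.982 / 0.101 = 9.72

L/D = 9.72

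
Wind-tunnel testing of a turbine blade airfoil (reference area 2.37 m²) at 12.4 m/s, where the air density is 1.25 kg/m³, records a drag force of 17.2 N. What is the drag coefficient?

CD = 0.0755

From D = ½ρv²S·CD, rearranging gives CD = 2D/(ρv²S).
CD = 2 × 17.2 / (1.25 × 12.4² × 2.37) = 0.0755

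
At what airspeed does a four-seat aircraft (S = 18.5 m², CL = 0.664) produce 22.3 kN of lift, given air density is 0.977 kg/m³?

L = ½ρv²S·CL ⇒ v = √(2L/(ρ·S·CL))
v = √(2 × 22300 / (0.977 × 18.5 × 0.664)) = √3716 = 61 m/s

v = 61 m/s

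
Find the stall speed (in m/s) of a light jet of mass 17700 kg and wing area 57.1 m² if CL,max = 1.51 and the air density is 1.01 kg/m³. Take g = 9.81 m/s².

Stall occurs when L = W at CL,max. W = mg = 17700 × 9.81 = 1.736×10^5 N.
From L = ½ρV²S·CL,max = W: V_stall = √(2W/(ρSCL,max)) = √(2·1.736×10^5/(1.01·57.1·1.51))
V_stall = √3988 = 63.1 m/s

V_stall = 63.1 m/s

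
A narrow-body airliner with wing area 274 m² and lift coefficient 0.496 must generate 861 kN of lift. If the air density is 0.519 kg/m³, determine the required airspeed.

v = 156 m/s

L = ½ρv²S·CL ⇒ v = √(2L/(ρ·S·CL))
v = √(2 × 8.61×10^5 / (0.519 × 274 × 0.496)) = √24410 = 156 m/s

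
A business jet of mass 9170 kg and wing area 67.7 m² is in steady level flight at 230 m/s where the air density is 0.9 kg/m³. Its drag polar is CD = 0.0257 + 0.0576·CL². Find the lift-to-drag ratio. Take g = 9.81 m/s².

L/D = 2.16

Level flight ⇒ L = W = m·g = 9170 × 9.81 = 89958 N.
q = ½ρv² = ½ × 0.9 × 230² = 23800 Pa.
CL = W/(q·S) = 89958 / (23800 × 67.7) = 0.05582.
CD = 0.0257 + 0.0576 × 0.05582² = 0.02588.
L/D = CL/CD = 0.05582 / 0.02588 = 2.16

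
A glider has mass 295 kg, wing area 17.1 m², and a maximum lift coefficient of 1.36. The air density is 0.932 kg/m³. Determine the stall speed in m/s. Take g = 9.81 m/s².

Stall occurs when L = W at CL,max. W = mg = 295 × 9.81 = 2894 N.
From L = ½ρV²S·CL,max = W: V_stall = √(2W/(ρSCL,max)) = √(2·2894/(0.932·17.1·1.36))
V_stall = √267 = 16.3 m/s

V_stall = 16.3 m/s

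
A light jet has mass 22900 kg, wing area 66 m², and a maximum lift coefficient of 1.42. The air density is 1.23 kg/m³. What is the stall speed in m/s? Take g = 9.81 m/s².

V_stall = 62.4 m/s

Stall occurs when L = W at CL,max. W = mg = 22900 × 9.81 = 2.246×10^5 N.
V_stall = √(2W/(ρ·S·CL,max)) = √(2 × 2.246×10^5 / (1.23 × 66 × 1.42))
V_stall = √3898 = 62.4 m/s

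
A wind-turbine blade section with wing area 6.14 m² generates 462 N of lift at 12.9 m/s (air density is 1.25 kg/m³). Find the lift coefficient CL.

From L = ½ρv²S·CL, rearranging gives CL = 2L/(ρv²S).
CL = 2 × 462 / (1.25 × 12.9² × 6.14) = 0.723

CL = 0.723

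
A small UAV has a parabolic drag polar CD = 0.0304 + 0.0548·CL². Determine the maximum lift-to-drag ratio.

For CD = CD0 + K·CL², (L/D)max occurs at CL* = √(CD0/K) and equals 1/(2√(K·CD0)).
(L/D)max = 1/(2√(0.0548 × 0.0304)) = 1/(2 × 0.04082) = 12.3

(L/D)max = 12.3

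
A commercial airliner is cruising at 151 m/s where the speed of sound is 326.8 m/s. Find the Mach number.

M = 0.462

M = v/a = 151 / 326.8 = 0.462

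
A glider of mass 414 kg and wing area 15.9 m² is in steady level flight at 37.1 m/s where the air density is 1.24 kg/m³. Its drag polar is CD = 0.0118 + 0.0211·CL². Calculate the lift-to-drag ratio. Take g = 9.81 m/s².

L/D = 21.9

Level flight ⇒ L = W = m·g = 414 × 9.81 = 4061.3 N.
Dynamic pressure q = 0.5 × 1.24 × 37.1² = 853.4 Pa.
CL = 2W/(ρv²S) = 2×4061.3/(1.24×37.1²×15.9) = 0.2993.
CD = 0.0118 + 0.0211 × 0.2993² = 0.01369.
L/D = CL/CD = 0.2993 / 0.01369 = 21.9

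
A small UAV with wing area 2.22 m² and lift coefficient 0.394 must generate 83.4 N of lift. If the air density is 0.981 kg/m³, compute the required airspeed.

L = ½ρv²S·CL ⇒ v = √(2L/(ρ·S·CL))
v = √(2 × 83.4 / (0.981 × 2.22 × 0.394)) = √194.4 = 13.9 m/s

v = 13.9 m/s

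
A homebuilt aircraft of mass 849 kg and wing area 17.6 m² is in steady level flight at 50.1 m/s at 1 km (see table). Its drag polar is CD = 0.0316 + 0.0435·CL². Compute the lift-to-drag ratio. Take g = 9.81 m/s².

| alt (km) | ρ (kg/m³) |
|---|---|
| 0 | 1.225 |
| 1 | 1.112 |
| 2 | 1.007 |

L/D = 9.26

At 1 km, from the table: ρ = 1.112 kg/m³.
Level flight ⇒ L = W = m·g = 849 × 9.81 = 8328.7 N.
Dynamic pressure q = 0.5 × 1.112 × 50.1² = 1396 Pa.
CL = W/(q·S) = 8328.7 / (1396 × 17.6) = 0.3391.
CD = 0.0316 + 0.0435 × 0.3391² = 0.0366.
L/D = CL/CD = 0.3391 / 0.0366 = 9.26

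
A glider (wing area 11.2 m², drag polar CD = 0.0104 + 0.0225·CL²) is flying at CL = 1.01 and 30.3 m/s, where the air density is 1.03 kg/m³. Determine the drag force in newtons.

D = 177 N

CD = 0.0104 + 0.0225 × 1.01² = 0.03335
D = ½ρv²S·CD = ½ × 1.03 × 30.3² × 11.2 × 0.03335 = 177 N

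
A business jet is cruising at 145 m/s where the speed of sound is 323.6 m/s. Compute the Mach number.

M = 0.448

M = v/a = 145 / 323.6 = 0.448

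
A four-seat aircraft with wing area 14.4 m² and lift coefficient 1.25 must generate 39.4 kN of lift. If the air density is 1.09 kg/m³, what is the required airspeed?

v = 63.4 m/s

L = ½ρv²S·CL ⇒ v = √(2L/(ρ·S·CL))
v = √(2 × 39400 / (1.09 × 14.4 × 1.25)) = √4016 = 63.4 m/s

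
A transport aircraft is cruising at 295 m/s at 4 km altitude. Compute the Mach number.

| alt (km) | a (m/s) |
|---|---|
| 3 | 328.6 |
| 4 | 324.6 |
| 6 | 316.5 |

At 4 km, from the table: a = 324.6 m/s.
M = v/a = 295 / 324.6 = 0.909

M = 0.909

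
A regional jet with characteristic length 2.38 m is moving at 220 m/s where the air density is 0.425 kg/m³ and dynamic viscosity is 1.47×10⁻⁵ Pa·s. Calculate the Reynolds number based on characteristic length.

Re = ρ·v·c/μ = 0.425 × 220 × 2.38 / (1.47×10⁻⁵) = 1.51×10^7

Re = 1.51×10^7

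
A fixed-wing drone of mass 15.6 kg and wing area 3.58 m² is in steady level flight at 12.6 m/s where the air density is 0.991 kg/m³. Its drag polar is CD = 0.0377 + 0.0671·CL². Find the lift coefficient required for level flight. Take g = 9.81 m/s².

Weight W = mg = 15.6 × 9.81 = 153.04 N; in level flight L = W.
Dynamic pressure q = 0.5 × 0.991 × 12.6² = 78.67 Pa.
Required CL = L/(qS) = 153.04/(78.67·3.58) = 0.5434.

CL = 0.543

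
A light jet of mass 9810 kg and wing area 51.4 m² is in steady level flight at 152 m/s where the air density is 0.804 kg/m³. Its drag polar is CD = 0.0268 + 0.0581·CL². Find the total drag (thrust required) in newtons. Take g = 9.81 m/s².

In steady level flight, lift balances weight: W = mg = 9810 × 9.81 = 96236 N.
Dynamic pressure q = 0.5 × 0.804 × 152² = 9288 Pa.
CL = 2W/(ρv²S) = 2×96236/(0.804×152²×51.4) = 0.2016.
CD = 0.0268 + 0.0581 × 0.2016² = 0.02916.
D = q·S·CD = 9288 × 51.4 × 0.02916 = 13920 N

D = 13900 N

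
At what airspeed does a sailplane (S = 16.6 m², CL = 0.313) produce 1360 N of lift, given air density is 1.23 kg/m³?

v = 20.6 m/s

L = ½ρv²S·CL ⇒ v = √(2L/(ρ·S·CL))
v = √(2 × 1360 / (1.23 × 16.6 × 0.313)) = √425.6 = 20.6 m/s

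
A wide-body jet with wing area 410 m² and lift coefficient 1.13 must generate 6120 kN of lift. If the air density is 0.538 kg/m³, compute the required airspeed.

L = ½ρv²S·CL ⇒ v = √(2L/(ρ·S·CL))
v = √(2 × 6.12×10^6 / (0.538 × 410 × 1.13)) = √49110 = 222 m/s

v = 222 m/s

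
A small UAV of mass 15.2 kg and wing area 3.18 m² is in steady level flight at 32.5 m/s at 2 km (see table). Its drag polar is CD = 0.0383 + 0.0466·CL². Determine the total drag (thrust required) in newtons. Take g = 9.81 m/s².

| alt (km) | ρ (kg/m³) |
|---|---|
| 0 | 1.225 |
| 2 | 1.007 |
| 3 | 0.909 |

D = 65.4 N

At 2 km, from the table: ρ = 1.007 kg/m³.
Level flight ⇒ L = W = m·g = 15.2 × 9.81 = 149.11 N.
q = ½ρv² = ½ × 1.007 × 32.5² = 531.8 Pa.
CL = W/(q·S) = 149.11 / (531.8 × 3.18) = 0.08817.
CD = 0.0383 + 0.0466 × 0.08817² = 0.03866.
D = q·S·CD = 531.8 × 3.18 × 0.03866 = 65.39 N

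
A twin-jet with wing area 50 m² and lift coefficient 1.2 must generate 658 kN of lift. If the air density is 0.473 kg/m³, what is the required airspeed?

v = 215 m/s

L = ½ρv²S·CL ⇒ v = √(2L/(ρ·S·CL))
v = √(2 × 6.58×10^5 / (0.473 × 50 × 1.2)) = √46370 = 215 m/s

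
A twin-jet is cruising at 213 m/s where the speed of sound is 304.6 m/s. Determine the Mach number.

M = v/a = 213 / 304.6 = 0.699

M = 0.699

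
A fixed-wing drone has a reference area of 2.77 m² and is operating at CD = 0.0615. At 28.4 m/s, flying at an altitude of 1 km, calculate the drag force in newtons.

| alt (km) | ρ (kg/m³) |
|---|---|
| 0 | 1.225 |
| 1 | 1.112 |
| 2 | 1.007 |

At 1 km, from the table: ρ = 1.112 kg/m³.
Dynamic pressure q = ½ρv² = ½ × 1.112 × 28.4² = 448.4 Pa.
D = q·S·CD = 448.4 × 2.77 × 0.0615 = 76.4 N

D = 76.4 N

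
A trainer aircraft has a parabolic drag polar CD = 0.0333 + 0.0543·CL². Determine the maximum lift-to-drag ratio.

For CD = CD0 + K·CL², (L/D)max occurs at CL* = √(CD0/K) and equals 1/(2√(K·CD0)).
(L/D)max = 1/(2√(0.0543 × 0.0333)) = 1/(2 × 0.04252) = 11.8

(L/D)max = 11.8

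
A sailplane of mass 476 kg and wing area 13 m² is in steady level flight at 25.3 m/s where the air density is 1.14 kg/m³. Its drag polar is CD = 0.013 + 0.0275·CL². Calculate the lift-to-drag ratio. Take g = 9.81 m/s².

L/D = 24.8

Weight W = mg = 476 × 9.81 = 4669.6 N; in level flight L = W.
q = ½ρv² = ½ × 1.14 × 25.3² = 364.9 Pa.
CL = W/(q·S) = 4669.6 / (364.9 × 13) = 0.9845.
CD = 0.013 + 0.0275 × 0.9845² = 0.03965.
L/D = CL/CD = 0.9845 / 0.03965 = 24.8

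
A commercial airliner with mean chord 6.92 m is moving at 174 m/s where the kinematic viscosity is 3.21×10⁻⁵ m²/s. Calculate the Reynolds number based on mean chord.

Re = v·c/ν = 174 × 6.92 / (3.21×10⁻⁵) = 3.75×10^7

Re = 3.75×10^7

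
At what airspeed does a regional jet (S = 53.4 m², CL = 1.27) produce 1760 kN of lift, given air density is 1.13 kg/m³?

L = ½ρv²S·CL ⇒ v = √(2L/(ρ·S·CL))
v = √(2 × 1.76×10^6 / (1.13 × 53.4 × 1.27)) = √45930 = 214 m/s

v = 214 m/s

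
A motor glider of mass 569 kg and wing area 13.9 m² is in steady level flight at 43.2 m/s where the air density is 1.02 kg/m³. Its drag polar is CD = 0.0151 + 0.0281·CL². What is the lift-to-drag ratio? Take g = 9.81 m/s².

L/D = 21

In steady level flight, lift balances weight: W = mg = 569 × 9.81 = 5581.9 N.
Dynamic pressure q = 0.5 × 1.02 × 43.2² = 951.8 Pa.
CL = W/(q·S) = 5581.9 / (951.8 × 13.9) = 0.4219.
CD = 0.0151 + 0.0281 × 0.4219² = 0.0201.
L/D = CL/CD = 0.4219 / 0.0201 = 21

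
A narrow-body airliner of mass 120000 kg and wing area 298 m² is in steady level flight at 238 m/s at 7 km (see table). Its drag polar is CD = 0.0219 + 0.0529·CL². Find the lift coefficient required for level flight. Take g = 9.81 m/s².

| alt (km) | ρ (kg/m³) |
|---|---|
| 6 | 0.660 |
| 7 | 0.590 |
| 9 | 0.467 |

CL = 0.236

At 7 km, from the table: ρ = 0.590 kg/m³.
In steady level flight, lift balances weight: W = mg = 120000 × 9.81 = 1.1772×10^6 N.
q = ½ρv² = ½ × 0.59 × 238² = 16710 Pa.
Required CL = L/(qS) = 1.1772×10^6/(16710·298) = 0.2364.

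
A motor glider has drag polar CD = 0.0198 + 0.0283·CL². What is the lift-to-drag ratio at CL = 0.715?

L/D = 20.9

CD = 0.0198 + 0.0283 × 0.715² = 0.03427
L/D = CL/CD = 0.715 / 0.03427 = 20.9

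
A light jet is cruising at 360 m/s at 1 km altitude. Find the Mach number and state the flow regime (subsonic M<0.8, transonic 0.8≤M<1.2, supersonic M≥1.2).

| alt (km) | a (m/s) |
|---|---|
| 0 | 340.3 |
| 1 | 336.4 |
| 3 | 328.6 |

M = 1.07 (transonic)

At 1 km, from the table: a = 336.4 m/s.
M = v/a = 360 / 336.4 = 1.07
M = 1.07 → transonic.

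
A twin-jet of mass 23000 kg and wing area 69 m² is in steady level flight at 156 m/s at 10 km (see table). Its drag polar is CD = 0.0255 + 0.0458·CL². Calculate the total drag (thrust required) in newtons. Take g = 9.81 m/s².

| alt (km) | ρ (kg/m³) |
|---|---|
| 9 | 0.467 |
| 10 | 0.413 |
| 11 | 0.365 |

D = 15600 N

At 10 km, from the table: ρ = 0.413 kg/m³.
In steady level flight, lift balances weight: W = mg = 23000 × 9.81 = 2.2563×10^5 N.
Dynamic pressure q = 0.5 × 0.413 × 156² = 5025 Pa.
Required CL = L/(qS) = 2.2563×10^5/(5025·69) = 0.6507.
CD = 0.0255 + 0.0458 × 0.6507² = 0.04489.
D = q·S·CD = 5025 × 69 × 0.04489 = 15570 N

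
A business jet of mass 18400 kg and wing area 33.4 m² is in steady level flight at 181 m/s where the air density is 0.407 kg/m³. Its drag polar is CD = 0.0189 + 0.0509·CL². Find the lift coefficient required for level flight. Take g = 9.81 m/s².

Level flight ⇒ L = W = m·g = 18400 × 9.81 = 1.805×10^5 N.
Dynamic pressure q = 0.5 × 0.407 × 181² = 6667 Pa.
Required CL = L/(qS) = 1.805×10^5/(6667·33.4) = 0.8106.

CL = 0.811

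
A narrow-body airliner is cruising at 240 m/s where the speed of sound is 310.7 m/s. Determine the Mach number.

M = v/a = 240 / 310.7 = 0.772

M = 0.772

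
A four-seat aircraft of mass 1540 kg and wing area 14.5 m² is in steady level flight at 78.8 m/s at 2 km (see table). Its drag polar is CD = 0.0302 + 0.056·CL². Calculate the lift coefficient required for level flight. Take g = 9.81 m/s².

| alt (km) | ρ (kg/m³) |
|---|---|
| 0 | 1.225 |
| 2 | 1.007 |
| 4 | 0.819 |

CL = 0.333

At 2 km, from the table: ρ = 1.007 kg/m³.
Weight W = mg = 1540 × 9.81 = 15107 N; in level flight L = W.
q = ½ρv² = ½ × 1.007 × 78.8² = 3126 Pa.
CL = W/(q·S) = 15107 / (3126 × 14.5) = 0.3332.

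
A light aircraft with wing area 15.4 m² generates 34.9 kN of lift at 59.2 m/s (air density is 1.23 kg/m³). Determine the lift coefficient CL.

CL = 1.05

From L = ½ρv²S·CL, rearranging gives CL = 2L/(ρv²S).
CL = 2 × 34900 / (1.23 × 59.2² × 15.4) = 1.05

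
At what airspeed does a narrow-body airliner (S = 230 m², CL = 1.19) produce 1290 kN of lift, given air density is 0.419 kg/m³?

L = ½ρv²S·CL ⇒ v = √(2L/(ρ·S·CL))
v = √(2 × 1.29×10^6 / (0.419 × 230 × 1.19)) = √22500 = 150 m/s

v = 150 m/s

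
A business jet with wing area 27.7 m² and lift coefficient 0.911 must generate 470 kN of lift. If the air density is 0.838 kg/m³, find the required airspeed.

v = 211 m/s

L = ½ρv²S·CL ⇒ v = √(2L/(ρ·S·CL))
v = √(2 × 4.7×10^5 / (0.838 × 27.7 × 0.911)) = √44450 = 211 m/s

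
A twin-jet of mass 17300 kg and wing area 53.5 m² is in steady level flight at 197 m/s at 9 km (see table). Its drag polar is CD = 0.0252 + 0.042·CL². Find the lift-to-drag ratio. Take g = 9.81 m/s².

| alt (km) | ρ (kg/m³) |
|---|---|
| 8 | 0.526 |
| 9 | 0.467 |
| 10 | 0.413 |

L/D = 11.5

At 9 km, from the table: ρ = 0.467 kg/m³.
Weight W = mg = 17300 × 9.81 = 1.6971×10^5 N; in level flight L = W.
Dynamic pressure q = 0.5 × 0.467 × 197² = 9062 Pa.
CL = 2W/(ρv²S) = 2×1.6971×10^5/(0.467×197²×53.5) = 0.3501.
CD = 0.0252 + 0.042 × 0.3501² = 0.03035.
L/D = CL/CD = 0.3501 / 0.03035 = 11.5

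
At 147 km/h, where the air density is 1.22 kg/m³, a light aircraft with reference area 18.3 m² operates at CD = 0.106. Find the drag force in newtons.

D = 1970 N

Convert speed: v = 147 km/h ÷ 3.6 = 40.83 m/s.
D = ½ρv²S·CD = ½ × 1.22 × 40.83² × 18.3 × 0.106 = 1970 N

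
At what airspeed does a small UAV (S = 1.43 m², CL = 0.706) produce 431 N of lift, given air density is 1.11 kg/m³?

v = 27.7 m/s

L = ½ρv²S·CL ⇒ v = √(2L/(ρ·S·CL))
v = √(2 × 431 / (1.11 × 1.43 × 0.706)) = √769.2 = 27.7 m/s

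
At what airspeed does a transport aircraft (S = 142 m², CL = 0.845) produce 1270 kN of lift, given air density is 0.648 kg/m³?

v = 181 m/s

L = ½ρv²S·CL ⇒ v = √(2L/(ρ·S·CL))
v = √(2 × 1.27×10^6 / (0.648 × 142 × 0.845)) = √32670 = 181 m/s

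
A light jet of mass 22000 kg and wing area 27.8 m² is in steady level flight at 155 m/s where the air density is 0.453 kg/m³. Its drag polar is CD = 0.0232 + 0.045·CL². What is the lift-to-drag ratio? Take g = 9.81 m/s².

In steady level flight, lift balances weight: W = mg = 22000 × 9.81 = 2.1582×10^5 N.
q = ½ρv² = ½ × 0.453 × 155² = 5442 Pa.
CL = W/(q·S) = 2.1582×10^5 / (5442 × 27.8) = 1.427.
CD = 0.0232 + 0.045 × 1.427² = 0.1148.
L/D = CL/CD = 1.427 / 0.1148 = 12.4

L/D = 12.4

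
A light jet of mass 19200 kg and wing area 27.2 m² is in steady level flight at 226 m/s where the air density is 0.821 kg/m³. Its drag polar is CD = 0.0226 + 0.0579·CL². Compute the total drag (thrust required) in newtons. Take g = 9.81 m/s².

Weight W = mg = 19200 × 9.81 = 1.8835×10^5 N; in level flight L = W.
q = ½ρv² = ½ × 0.821 × 226² = 20970 Pa.
Required CL = L/(qS) = 1.8835×10^5/(20970·27.2) = 0.3303.
CD = 0.0226 + 0.0579 × 0.3303² = 0.02892.
D = q·S·CD = 20970 × 27.2 × 0.02892 = 16490 N

D = 16500 N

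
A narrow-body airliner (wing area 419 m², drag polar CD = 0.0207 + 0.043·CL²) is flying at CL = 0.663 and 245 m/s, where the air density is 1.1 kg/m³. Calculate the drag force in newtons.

D = 5.48×10^5 N

CD = 0.0207 + 0.043 × 0.663² = 0.0396
D = ½ρv²S·CD = ½ × 1.1 × 245² × 419 × 0.0396 = 5.48×10^5 N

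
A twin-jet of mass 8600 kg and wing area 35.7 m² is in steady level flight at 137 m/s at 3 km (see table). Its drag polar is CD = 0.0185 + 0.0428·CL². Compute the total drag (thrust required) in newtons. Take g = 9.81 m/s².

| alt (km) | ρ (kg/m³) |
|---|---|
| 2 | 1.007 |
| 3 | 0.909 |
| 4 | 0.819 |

At 3 km, from the table: ρ = 0.909 kg/m³.
Level flight ⇒ L = W = m·g = 8600 × 9.81 = 84366 N.
Dynamic pressure q = 0.5 × 0.909 × 137² = 8531 Pa.
Required CL = L/(qS) = 84366/(8531·35.7) = 0.277.
CD = 0.0185 + 0.0428 × 0.277² = 0.02178.
D = q·S·CD = 8531 × 35.7 × 0.02178 = 6634 N

D = 6630 N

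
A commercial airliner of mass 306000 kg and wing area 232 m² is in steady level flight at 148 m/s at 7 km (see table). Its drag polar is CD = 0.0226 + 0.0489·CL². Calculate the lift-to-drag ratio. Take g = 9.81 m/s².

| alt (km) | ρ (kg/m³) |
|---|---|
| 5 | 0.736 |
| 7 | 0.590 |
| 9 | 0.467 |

L/D = 9.16

At 7 km, from the table: ρ = 0.590 kg/m³.
In steady level flight, lift balances weight: W = mg = 306000 × 9.81 = 3.0019×10^6 N.
Dynamic pressure q = 0.5 × 0.59 × 148² = 6462 Pa.
Required CL = L/(qS) = 3.0019×10^6/(6462·232) = 2.002.
CD = 0.0226 + 0.0489 × 2.002² = 0.2187.
L/D = CL/CD = 2.002 / 0.2187 = 9.16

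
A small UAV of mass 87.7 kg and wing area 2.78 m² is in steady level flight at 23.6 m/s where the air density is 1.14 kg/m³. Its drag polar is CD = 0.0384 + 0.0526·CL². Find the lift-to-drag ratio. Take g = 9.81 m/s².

In steady level flight, lift balances weight: W = mg = 87.7 × 9.81 = 860.34 N.
q = ½ρv² = ½ × 1.14 × 23.6² = 317.5 Pa.
CL = 2W/(ρv²S) = 2×860.34/(1.14×23.6²×2.78) = 0.9748.
CD = 0.0384 + 0.0526 × 0.9748² = 0.08838.
L/D = CL/CD = 0.9748 / 0.08838 = 11

L/D = 11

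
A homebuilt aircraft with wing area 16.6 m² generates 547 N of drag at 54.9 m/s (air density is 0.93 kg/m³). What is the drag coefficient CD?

CD = 0.0235

From D = ½ρv²S·CD, rearranging gives CD = 2D/(ρv²S).
CD = 2 × 547 / (0.93 × 54.9² × 16.6) = 0.0235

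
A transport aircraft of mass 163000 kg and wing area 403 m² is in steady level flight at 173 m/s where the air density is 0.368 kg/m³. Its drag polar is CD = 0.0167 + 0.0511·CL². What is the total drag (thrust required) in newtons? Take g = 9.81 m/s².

In steady level flight, lift balances weight: W = mg = 163000 × 9.81 = 1.599×10^6 N.
q = ½ρv² = ½ × 0.368 × 173² = 5507 Pa.
CL = 2W/(ρv²S) = 2×1.599×10^6/(0.368×173²×403) = 0.7205.
CD = 0.0167 + 0.0511 × 0.7205² = 0.04323.
D = q·S·CD = 5507 × 403 × 0.04323 = 95940 N

D = 95900 N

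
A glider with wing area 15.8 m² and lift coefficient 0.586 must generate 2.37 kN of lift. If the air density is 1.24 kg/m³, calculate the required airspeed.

L = ½ρv²S·CL ⇒ v = √(2L/(ρ·S·CL))
v = √(2 × 2370 / (1.24 × 15.8 × 0.586)) = √412.9 = 20.3 m/s

v = 20.3 m/s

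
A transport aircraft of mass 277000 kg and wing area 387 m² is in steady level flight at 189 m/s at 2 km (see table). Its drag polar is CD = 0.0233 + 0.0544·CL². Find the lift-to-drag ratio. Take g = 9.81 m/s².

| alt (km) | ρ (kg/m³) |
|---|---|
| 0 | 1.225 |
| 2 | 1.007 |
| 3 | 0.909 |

At 2 km, from the table: ρ = 1.007 kg/m³.
Weight W = mg = 277000 × 9.81 = 2.7174×10^6 N; in level flight L = W.
Dynamic pressure q = 0.5 × 1.007 × 189² = 17990 Pa.
CL = 2W/(ρv²S) = 2×2.7174×10^6/(1.007×189²×387) = 0.3904.
CD = 0.0233 + 0.0544 × 0.3904² = 0.03159.
L/D = CL/CD = 0.3904 / 0.03159 = 12.4

L/D = 12.4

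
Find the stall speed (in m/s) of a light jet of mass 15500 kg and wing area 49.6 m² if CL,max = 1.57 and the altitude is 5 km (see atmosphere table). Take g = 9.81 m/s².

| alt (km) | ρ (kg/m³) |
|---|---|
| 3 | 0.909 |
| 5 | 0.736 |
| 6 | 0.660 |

V_stall = 72.8 m/s

At 5 km, from the table: ρ = 0.736 kg/m³.
Stall occurs when L = W at CL,max. W = mg = 15500 × 9.81 = 1.521×10^5 N.
From L = ½ρV²S·CL,max = W: V_stall = √(2W/(ρSCL,max)) = √(2·1.521×10^5/(0.736·49.6·1.57))
V_stall = √5306 = 72.8 m/s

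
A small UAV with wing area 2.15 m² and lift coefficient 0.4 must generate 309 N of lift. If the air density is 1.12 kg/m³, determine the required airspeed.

v = 25.3 m/s

L = ½ρv²S·CL ⇒ v = √(2L/(ρ·S·CL))
v = √(2 × 309 / (1.12 × 2.15 × 0.4)) = √641.6 = 25.3 m/s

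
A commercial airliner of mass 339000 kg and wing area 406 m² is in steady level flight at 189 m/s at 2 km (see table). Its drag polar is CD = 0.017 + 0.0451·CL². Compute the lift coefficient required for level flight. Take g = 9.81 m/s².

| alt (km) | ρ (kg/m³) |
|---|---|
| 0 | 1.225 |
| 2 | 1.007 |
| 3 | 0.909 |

CL = 0.455

At 2 km, from the table: ρ = 1.007 kg/m³.
Level flight ⇒ L = W = m·g = 339000 × 9.81 = 3.3256×10^6 N.
Dynamic pressure q = 0.5 × 1.007 × 189² = 17990 Pa.
CL = 2W/(ρv²S) = 2×3.3256×10^6/(1.007×189²×406) = 0.4554.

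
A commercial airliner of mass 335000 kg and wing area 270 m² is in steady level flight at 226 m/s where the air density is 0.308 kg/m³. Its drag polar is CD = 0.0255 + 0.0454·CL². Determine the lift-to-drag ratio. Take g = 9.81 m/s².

In steady level flight, lift balances weight: W = mg = 335000 × 9.81 = 3.2864×10^6 N.
Dynamic pressure q = 0.5 × 0.308 × 226² = 7866 Pa.
Required CL = L/(qS) = 3.2864×10^6/(7866·270) = 1.547.
CD = 0.0255 + 0.0454 × 1.547² = 0.1342.
L/D = CL/CD = 1.547 / 0.1342 = 11.5

L/D = 11.5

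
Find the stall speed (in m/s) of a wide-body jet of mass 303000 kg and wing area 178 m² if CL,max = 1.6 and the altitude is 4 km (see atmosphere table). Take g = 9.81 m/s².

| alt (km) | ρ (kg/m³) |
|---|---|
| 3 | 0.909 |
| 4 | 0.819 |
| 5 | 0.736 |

V_stall = 160 m/s

At 4 km, from the table: ρ = 0.819 kg/m³.
Stall occurs when L = W at CL,max. W = mg = 303000 × 9.81 = 2.972×10^6 N.
From L = ½ρV²S·CL,max = W: V_stall = √(2W/(ρSCL,max)) = √(2·2.972×10^6/(0.819·178·1.6))
V_stall = √25490 = 160 m/s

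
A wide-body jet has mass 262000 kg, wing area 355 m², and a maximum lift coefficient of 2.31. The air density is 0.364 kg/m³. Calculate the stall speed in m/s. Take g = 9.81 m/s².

At stall, lift equals weight: L = W = m·g = 262000 × 9.81 = 2.57×10^6 N.
From L = ½ρV²S·CL,max = W: V_stall = √(2W/(ρSCL,max)) = √(2·2.57×10^6/(0.364·355·2.31))
V_stall = √17220 = 131 m/s

V_stall = 131 m/s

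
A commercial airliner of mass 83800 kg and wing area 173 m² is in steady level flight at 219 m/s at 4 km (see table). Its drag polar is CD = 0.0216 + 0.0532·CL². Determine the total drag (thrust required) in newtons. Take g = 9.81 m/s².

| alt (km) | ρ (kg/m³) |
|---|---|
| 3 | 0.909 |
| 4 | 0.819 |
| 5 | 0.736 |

At 4 km, from the table: ρ = 0.819 kg/m³.
Weight W = mg = 83800 × 9.81 = 8.2208×10^5 N; in level flight L = W.
q = ½ρv² = ½ × 0.819 × 219² = 19640 Pa.
CL = W/(q·S) = 8.2208×10^5 / (19640 × 173) = 0.2419.
CD = 0.0216 + 0.0532 × 0.2419² = 0.02471.
D = q·S·CD = 19640 × 173 × 0.02471 = 83970 N

D = 84000 N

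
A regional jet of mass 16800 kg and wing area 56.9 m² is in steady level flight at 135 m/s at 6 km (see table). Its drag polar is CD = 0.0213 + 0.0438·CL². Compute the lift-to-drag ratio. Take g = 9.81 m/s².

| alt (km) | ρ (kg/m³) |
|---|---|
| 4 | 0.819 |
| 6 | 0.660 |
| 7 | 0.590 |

L/D = 15.3

At 6 km, from the table: ρ = 0.660 kg/m³.
Weight W = mg = 16800 × 9.81 = 1.6481×10^5 N; in level flight L = W.
q = ½ρv² = ½ × 0.66 × 135² = 6014 Pa.
CL = W/(q·S) = 1.6481×10^5 / (6014 × 56.9) = 0.4816.
CD = 0.0213 + 0.0438 × 0.4816² = 0.03146.
L/D = CL/CD = 0.4816 / 0.03146 = 15.3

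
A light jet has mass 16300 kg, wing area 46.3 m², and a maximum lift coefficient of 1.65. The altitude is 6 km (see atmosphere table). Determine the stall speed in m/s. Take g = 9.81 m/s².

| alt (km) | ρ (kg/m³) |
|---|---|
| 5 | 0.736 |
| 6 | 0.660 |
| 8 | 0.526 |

At 6 km, from the table: ρ = 0.660 kg/m³.
At stall, lift equals weight: L = W = m·g = 16300 × 9.81 = 1.599×10^5 N.
V_stall = √(2W/(ρ·S·CL,max)) = √(2 × 1.599×10^5 / (0.66 × 46.3 × 1.65))
V_stall = √6343 = 79.6 m/s

V_stall = 79.6 m/s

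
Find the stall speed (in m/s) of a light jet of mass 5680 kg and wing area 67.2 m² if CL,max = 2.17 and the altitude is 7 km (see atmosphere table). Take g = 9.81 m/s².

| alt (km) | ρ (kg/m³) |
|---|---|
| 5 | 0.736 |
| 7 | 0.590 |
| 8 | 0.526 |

At 7 km, from the table: ρ = 0.590 kg/m³.
At stall, lift equals weight: L = W = m·g = 5680 × 9.81 = 55720 N.
V_stall = √(2W/(ρ·S·CL,max)) = √(2 × 55720 / (0.59 × 67.2 × 2.17))
V_stall = √1295 = 36 m/s

V_stall = 36 m/s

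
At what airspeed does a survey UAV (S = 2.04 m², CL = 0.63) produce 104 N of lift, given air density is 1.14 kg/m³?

v = 11.9 m/s

L = ½ρv²S·CL ⇒ v = √(2L/(ρ·S·CL))
v = √(2 × 104 / (1.14 × 2.04 × 0.63)) = √142 = 11.9 m/s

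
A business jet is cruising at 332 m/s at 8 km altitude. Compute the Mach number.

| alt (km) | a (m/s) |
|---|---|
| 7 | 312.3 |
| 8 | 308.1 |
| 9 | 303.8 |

M = 1.08

At 8 km, from the table: a = 308.1 m/s.
M = v/a = 332 / 308.1 = 1.08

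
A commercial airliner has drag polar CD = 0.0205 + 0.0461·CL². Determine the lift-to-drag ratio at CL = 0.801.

CD = 0.0205 + 0.0461 × 0.801² = 0.05008
L/D = CL/CD = 0.801 / 0.05008 = 16

L/D = 16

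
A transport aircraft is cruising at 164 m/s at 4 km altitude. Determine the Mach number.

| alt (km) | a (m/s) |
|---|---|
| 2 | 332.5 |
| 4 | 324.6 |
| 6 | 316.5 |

M = 0.505

At 4 km, from the table: a = 324.6 m/s.
M = v/a = 164 / 324.6 = 0.505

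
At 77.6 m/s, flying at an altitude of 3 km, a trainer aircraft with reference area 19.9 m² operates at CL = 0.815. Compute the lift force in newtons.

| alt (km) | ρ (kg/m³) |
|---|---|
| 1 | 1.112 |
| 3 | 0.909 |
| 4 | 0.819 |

L = 44400 N

At 3 km, from the table: ρ = 0.909 kg/m³.
Dynamic pressure q = ½ρv² = ½ × 0.909 × 77.6² = 2737 Pa.
L = q·S·CL = 2737 × 19.9 × 0.815 = 44400 N ≈ 44.4 kN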